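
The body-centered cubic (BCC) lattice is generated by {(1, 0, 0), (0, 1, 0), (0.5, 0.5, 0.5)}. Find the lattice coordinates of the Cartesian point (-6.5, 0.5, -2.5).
-4b₁ + 3b₂ - 5b₃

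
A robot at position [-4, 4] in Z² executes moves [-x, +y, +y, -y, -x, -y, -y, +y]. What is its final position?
(-6, 4)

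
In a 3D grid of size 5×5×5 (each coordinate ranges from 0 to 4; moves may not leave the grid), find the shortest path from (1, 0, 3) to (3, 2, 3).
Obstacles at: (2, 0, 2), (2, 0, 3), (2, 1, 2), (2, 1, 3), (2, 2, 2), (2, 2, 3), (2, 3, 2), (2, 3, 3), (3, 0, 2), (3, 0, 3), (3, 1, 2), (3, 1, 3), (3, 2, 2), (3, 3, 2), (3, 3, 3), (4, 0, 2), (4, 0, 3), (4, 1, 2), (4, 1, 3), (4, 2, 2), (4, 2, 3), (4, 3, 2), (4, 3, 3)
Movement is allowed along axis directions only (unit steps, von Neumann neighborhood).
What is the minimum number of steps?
6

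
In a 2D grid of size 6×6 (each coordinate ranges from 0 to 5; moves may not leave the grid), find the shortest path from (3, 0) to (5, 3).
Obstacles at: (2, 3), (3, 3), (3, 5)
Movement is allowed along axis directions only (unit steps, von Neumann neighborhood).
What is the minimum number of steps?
5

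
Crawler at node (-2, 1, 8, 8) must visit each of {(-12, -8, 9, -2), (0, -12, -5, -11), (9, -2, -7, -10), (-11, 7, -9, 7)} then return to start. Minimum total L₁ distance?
172
(one optimal route: (-2, 1, 8, 8) → (-12, -8, 9, -2) → (0, -12, -5, -11) → (9, -2, -7, -10) → (-11, 7, -9, 7) → (-2, 1, 8, 8))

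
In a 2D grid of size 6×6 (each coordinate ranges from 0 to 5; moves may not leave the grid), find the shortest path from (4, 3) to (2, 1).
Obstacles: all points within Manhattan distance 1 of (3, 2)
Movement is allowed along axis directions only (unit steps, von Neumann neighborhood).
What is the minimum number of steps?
8
(one shortest path: (4, 3) → (5, 3) → (5, 2) → (5, 1) → (4, 1) → (4, 0) → (3, 0) → (2, 0) → (2, 1))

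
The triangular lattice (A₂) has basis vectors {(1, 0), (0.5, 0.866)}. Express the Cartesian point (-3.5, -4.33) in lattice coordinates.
-b₁ - 5b₂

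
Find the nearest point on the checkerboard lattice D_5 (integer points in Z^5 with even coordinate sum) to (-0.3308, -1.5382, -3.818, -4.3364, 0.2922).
(0, -2, -4, -4, 0)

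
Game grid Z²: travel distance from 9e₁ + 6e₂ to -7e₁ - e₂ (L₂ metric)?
17.4642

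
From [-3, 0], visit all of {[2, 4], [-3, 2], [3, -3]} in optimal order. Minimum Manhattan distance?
17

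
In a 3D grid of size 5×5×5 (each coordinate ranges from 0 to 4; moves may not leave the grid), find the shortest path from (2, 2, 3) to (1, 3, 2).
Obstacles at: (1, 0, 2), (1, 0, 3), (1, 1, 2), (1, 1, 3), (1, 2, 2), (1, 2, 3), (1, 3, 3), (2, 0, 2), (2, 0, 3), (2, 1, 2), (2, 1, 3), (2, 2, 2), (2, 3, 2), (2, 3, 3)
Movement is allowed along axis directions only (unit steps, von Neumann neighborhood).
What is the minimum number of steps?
7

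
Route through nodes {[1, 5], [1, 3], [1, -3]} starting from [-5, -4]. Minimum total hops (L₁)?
15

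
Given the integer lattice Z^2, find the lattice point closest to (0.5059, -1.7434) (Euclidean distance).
(1, -2)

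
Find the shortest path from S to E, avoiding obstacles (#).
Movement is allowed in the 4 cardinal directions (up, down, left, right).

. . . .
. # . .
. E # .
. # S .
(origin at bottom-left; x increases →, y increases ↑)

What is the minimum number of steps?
10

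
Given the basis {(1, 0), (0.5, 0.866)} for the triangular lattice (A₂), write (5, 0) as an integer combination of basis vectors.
5b₁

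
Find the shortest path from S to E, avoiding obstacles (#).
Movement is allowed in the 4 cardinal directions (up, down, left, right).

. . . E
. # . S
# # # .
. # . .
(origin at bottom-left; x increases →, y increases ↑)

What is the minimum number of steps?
1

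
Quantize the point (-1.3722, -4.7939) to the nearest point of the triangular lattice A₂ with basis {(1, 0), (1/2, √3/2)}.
(-1.5, -4.33)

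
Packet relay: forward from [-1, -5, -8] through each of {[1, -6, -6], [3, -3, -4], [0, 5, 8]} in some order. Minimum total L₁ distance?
35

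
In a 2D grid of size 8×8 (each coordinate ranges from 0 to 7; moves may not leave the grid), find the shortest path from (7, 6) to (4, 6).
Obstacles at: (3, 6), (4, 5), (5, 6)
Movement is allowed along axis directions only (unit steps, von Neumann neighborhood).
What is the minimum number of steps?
5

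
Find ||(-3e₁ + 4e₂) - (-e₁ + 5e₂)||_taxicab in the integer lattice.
3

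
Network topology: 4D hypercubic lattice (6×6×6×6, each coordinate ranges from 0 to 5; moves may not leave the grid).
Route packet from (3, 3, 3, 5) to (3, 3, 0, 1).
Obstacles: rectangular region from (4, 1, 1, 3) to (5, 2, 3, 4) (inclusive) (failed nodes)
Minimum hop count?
7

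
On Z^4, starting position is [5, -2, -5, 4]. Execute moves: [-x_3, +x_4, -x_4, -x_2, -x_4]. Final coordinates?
(5, -3, -6, 3)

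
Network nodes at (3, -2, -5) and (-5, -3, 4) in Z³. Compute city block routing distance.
18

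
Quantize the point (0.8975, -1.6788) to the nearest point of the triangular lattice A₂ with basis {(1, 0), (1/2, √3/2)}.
(1, -1.732)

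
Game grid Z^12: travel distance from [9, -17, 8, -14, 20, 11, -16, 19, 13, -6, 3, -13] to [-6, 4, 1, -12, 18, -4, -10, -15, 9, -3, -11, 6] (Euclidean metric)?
52.1728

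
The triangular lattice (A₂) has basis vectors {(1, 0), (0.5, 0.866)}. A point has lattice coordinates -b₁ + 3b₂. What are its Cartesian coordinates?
(0.5, 2.598)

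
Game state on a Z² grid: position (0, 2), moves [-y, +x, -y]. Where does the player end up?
(1, 0)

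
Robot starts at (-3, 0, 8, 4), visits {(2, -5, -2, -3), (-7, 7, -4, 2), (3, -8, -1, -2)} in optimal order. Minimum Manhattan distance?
59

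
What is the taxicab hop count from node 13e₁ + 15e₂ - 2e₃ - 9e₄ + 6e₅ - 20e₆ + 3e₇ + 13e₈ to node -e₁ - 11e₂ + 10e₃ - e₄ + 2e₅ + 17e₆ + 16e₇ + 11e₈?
116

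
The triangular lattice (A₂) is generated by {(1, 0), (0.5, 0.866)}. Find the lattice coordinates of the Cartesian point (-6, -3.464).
-4b₁ - 4b₂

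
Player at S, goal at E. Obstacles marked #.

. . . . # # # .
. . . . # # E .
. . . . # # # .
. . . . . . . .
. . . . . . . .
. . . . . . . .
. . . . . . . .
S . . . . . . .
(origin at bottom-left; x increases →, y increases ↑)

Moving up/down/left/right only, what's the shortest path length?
14
(one shortest path: (0, 0) → (1, 0) → (2, 0) → (3, 0) → (4, 0) → (5, 0) → (6, 0) → (7, 0) → (7, 1) → (7, 2) → (7, 3) → (7, 4) → (7, 5) → (7, 6) → (6, 6))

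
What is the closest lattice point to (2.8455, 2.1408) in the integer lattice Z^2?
(3, 2)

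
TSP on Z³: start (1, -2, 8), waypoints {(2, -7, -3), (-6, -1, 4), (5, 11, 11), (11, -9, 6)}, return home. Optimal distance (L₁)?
104
(one optimal route: (1, -2, 8) → (-6, -1, 4) → (2, -7, -3) → (11, -9, 6) → (5, 11, 11) → (1, -2, 8))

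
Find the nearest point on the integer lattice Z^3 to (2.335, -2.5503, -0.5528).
(2, -3, -1)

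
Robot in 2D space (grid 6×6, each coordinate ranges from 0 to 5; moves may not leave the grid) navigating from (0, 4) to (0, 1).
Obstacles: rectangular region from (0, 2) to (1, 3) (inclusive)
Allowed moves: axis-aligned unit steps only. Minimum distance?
7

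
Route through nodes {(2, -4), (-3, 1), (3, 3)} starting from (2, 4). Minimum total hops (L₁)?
20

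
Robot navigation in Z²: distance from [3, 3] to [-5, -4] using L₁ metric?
15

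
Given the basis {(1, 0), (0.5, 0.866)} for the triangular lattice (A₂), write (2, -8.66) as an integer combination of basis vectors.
7b₁ - 10b₂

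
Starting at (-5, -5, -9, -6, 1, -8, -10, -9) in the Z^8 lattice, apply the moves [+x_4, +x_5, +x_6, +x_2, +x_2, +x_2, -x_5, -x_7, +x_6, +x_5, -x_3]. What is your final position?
(-5, -2, -10, -5, 2, -6, -11, -9)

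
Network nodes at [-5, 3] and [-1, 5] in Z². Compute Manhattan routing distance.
6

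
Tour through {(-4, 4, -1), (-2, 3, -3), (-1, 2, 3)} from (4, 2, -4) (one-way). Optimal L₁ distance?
22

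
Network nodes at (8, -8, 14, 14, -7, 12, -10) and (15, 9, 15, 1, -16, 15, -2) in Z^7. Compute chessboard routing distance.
17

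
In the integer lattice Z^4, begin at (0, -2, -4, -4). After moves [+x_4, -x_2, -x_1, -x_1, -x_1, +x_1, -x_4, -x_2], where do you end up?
(-2, -4, -4, -4)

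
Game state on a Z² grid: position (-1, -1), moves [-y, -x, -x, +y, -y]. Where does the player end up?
(-3, -2)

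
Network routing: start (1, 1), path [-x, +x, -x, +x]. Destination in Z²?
(1, 1)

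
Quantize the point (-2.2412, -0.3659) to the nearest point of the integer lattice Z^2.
(-2, 0)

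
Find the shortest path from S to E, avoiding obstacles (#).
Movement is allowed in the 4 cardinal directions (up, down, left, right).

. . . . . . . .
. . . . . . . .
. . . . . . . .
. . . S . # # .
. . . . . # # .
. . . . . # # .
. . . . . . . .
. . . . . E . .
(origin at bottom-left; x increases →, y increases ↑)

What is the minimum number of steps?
6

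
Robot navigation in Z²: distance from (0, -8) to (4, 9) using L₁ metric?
21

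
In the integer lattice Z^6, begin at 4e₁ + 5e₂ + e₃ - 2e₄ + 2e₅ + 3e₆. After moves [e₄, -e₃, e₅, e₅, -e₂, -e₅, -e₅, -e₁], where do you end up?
(3, 4, 0, -1, 2, 3)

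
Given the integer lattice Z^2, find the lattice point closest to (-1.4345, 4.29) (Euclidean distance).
(-1, 4)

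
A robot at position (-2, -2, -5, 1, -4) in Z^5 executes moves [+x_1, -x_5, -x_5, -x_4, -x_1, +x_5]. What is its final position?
(-2, -2, -5, 0, -5)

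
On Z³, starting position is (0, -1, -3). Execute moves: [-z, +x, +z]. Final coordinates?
(1, -1, -3)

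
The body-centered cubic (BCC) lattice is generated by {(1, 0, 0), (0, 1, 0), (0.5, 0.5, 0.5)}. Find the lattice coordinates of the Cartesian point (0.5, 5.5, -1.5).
2b₁ + 7b₂ - 3b₃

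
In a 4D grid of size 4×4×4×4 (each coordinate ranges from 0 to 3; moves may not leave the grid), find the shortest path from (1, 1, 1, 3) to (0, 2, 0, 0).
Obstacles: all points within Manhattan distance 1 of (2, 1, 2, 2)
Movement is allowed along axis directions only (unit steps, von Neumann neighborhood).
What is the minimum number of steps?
6
(one shortest path: (1, 1, 1, 3) → (0, 1, 1, 3) → (0, 2, 1, 3) → (0, 2, 0, 3) → (0, 2, 0, 2) → (0, 2, 0, 1) → (0, 2, 0, 0))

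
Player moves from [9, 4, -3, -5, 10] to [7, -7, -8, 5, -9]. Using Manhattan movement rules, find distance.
47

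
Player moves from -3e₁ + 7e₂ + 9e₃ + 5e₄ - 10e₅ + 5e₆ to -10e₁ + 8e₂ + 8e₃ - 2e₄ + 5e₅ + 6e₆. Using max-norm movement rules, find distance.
15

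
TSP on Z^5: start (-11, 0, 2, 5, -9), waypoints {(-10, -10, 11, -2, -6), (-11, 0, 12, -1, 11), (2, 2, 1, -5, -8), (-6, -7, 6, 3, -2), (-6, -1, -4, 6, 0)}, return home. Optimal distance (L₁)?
170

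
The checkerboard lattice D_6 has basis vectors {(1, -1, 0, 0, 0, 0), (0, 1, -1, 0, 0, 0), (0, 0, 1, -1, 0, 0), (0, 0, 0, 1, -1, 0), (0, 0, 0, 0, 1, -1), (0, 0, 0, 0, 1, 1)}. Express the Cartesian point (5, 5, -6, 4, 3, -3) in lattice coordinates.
5b₁ + 10b₂ + 4b₃ + 8b₄ + 7b₅ + 4b₆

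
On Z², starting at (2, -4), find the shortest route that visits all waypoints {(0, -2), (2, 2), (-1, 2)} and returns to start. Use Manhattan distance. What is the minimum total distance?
18
(one optimal route: (2, -4) → (0, -2) → (-1, 2) → (2, 2) → (2, -4))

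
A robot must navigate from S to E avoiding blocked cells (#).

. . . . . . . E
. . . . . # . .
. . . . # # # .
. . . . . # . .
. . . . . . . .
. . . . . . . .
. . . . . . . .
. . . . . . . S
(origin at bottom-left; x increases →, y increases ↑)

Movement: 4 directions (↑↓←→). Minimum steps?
7
(one shortest path: (7, 0) → (7, 1) → (7, 2) → (7, 3) → (7, 4) → (7, 5) → (7, 6) → (7, 7))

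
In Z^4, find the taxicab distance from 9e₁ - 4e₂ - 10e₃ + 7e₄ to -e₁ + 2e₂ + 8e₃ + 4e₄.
37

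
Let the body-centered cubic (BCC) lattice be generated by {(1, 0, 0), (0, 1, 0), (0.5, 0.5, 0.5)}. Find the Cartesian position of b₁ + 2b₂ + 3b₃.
(2.5, 3.5, 1.5)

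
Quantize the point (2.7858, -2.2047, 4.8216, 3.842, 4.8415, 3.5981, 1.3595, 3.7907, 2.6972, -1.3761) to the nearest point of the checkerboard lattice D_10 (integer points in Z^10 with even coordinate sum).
(3, -2, 5, 4, 5, 4, 1, 4, 3, -1)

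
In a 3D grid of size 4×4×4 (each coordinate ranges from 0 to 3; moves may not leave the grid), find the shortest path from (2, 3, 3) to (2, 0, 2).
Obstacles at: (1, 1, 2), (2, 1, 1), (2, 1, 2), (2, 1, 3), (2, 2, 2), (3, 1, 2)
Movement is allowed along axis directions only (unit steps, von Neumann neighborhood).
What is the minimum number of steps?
6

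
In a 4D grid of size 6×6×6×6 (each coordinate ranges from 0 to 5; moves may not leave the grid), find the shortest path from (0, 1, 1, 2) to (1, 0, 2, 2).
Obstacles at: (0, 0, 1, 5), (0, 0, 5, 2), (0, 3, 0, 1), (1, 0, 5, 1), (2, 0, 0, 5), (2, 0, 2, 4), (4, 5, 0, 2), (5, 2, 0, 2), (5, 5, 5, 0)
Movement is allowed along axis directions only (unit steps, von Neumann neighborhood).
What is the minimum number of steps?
3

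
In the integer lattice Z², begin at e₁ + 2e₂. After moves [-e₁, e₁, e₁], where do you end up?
(2, 2)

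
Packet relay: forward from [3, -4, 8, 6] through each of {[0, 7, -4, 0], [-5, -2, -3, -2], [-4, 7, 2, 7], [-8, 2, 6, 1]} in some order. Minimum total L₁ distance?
77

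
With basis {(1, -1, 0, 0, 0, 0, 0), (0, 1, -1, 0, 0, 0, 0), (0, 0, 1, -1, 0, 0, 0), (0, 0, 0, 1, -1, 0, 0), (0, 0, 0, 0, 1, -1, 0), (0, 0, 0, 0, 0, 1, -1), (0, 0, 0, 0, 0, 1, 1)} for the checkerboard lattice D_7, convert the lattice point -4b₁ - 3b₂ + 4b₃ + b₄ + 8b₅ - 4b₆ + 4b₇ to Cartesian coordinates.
(-4, 1, 7, -3, 7, -8, 8)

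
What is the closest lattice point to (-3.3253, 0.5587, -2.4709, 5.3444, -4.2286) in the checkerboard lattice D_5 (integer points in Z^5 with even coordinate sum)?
(-3, 1, -3, 5, -4)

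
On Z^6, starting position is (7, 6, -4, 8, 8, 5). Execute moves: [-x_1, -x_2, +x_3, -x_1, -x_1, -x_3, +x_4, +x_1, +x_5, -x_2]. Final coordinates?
(5, 4, -4, 9, 9, 5)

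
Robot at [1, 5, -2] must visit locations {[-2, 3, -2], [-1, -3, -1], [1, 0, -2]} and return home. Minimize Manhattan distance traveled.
24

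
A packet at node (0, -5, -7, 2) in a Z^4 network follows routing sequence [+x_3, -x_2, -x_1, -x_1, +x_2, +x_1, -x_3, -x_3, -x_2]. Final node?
(-1, -6, -8, 2)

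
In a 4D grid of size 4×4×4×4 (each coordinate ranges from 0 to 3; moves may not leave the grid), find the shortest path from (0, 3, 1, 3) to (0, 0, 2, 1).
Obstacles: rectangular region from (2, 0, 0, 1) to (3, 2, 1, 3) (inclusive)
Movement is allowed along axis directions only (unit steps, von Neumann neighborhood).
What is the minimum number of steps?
6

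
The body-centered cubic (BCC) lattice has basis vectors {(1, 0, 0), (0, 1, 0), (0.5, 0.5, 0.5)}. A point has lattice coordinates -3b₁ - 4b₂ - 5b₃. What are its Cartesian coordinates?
(-5.5, -6.5, -2.5)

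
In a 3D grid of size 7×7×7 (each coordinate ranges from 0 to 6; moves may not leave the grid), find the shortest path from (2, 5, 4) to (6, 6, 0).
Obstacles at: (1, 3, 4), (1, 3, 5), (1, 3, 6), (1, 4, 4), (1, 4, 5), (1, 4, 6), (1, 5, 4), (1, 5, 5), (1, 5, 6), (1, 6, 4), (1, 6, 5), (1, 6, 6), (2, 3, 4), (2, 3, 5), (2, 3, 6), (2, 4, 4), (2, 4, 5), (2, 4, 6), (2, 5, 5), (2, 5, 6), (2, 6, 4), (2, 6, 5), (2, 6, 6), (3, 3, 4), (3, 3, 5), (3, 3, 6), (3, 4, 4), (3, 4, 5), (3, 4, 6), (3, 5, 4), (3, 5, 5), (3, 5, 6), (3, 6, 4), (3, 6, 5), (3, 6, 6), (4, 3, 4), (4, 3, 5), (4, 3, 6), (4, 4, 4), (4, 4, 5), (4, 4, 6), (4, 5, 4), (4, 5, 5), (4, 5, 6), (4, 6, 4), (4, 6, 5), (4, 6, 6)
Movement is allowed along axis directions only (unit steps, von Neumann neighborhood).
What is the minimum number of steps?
9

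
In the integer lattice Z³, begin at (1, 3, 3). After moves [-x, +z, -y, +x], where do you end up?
(1, 2, 4)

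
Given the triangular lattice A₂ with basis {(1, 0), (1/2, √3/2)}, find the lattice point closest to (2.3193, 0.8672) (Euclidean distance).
(2.5, 0.866)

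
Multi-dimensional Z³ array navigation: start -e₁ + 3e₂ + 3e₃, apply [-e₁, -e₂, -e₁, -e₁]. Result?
(-4, 2, 3)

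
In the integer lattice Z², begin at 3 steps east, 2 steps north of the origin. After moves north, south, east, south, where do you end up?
(4, 1)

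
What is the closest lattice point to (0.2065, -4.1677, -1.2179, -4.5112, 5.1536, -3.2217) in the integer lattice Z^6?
(0, -4, -1, -5, 5, -3)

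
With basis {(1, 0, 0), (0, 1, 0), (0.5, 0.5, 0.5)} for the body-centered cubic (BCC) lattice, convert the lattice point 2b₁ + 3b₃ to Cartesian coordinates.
(3.5, 1.5, 1.5)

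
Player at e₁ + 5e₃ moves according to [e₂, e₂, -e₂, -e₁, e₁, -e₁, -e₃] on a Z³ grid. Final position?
(0, 1, 4)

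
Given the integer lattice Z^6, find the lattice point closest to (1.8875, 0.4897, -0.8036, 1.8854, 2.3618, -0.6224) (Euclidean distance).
(2, 0, -1, 2, 2, -1)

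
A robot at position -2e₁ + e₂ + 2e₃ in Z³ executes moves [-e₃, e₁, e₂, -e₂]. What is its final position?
(-1, 1, 1)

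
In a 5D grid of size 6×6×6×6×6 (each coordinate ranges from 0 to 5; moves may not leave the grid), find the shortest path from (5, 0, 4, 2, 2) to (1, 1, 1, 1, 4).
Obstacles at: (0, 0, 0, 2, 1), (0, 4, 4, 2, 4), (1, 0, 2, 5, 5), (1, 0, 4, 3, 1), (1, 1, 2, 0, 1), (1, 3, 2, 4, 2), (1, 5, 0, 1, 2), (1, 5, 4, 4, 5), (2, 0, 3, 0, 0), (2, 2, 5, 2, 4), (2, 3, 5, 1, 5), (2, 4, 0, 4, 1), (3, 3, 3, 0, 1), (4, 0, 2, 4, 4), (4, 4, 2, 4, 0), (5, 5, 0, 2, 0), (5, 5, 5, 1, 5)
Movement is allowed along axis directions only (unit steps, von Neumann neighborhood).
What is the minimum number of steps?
11
(one shortest path: (5, 0, 4, 2, 2) → (4, 0, 4, 2, 2) → (3, 0, 4, 2, 2) → (2, 0, 4, 2, 2) → (1, 0, 4, 2, 2) → (1, 1, 4, 2, 2) → (1, 1, 3, 2, 2) → (1, 1, 2, 2, 2) → (1, 1, 1, 2, 2) → (1, 1, 1, 1, 2) → (1, 1, 1, 1, 3) → (1, 1, 1, 1, 4))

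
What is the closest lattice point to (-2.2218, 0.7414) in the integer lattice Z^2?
(-2, 1)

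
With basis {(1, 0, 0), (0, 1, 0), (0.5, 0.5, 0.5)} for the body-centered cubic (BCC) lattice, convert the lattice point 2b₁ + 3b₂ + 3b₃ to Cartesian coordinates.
(3.5, 4.5, 1.5)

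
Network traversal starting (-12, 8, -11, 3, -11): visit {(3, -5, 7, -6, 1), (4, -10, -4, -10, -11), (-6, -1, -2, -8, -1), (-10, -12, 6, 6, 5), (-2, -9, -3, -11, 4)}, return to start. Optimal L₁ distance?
218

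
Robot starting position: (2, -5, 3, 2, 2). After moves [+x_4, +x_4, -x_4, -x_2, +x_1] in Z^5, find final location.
(3, -6, 3, 3, 2)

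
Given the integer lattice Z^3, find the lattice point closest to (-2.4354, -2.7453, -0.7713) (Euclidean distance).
(-2, -3, -1)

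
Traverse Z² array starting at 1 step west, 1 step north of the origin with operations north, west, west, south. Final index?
(-3, 1)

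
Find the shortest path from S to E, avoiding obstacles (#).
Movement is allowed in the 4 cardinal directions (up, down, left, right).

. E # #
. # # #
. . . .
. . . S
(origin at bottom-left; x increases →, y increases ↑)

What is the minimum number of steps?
7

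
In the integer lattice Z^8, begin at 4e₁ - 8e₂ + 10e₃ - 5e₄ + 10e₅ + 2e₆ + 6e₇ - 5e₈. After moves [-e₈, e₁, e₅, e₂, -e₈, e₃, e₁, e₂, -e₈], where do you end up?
(6, -6, 11, -5, 11, 2, 6, -8)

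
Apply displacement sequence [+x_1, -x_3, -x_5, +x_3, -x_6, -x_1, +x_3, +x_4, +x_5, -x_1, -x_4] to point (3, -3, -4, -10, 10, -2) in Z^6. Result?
(2, -3, -3, -10, 10, -3)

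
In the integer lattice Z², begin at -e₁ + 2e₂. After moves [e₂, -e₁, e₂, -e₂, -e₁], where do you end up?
(-3, 3)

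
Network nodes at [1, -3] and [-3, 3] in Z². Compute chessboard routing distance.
6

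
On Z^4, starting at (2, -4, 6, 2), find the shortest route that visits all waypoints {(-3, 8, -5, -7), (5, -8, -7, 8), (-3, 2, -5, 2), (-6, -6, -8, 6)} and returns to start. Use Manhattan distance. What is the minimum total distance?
112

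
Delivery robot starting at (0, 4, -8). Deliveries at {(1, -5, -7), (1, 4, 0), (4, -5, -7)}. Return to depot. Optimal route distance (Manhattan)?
42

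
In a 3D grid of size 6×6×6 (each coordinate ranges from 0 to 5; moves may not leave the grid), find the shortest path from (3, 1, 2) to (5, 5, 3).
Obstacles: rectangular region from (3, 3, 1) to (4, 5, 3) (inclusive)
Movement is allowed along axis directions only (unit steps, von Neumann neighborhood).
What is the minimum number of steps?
7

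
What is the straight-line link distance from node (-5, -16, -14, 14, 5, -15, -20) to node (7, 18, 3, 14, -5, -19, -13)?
41.8808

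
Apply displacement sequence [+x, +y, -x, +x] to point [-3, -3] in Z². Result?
(-2, -2)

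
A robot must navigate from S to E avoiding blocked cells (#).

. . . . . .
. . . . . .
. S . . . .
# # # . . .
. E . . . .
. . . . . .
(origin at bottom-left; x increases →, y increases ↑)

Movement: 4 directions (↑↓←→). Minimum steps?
6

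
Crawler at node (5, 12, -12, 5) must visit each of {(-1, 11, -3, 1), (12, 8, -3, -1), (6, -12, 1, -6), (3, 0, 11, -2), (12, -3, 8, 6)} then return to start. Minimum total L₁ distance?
168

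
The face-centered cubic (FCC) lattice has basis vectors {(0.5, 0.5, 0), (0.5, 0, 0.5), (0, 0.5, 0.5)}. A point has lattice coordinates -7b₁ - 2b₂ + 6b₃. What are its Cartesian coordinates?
(-4.5, -0.5, 2)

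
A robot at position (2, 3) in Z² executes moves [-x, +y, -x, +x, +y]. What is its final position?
(1, 5)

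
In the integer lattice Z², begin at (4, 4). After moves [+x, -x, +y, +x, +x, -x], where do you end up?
(5, 5)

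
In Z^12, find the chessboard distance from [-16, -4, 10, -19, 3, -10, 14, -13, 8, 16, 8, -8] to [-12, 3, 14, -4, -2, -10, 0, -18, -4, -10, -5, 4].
26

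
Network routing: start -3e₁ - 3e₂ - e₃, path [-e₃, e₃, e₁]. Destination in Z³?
(-2, -3, -1)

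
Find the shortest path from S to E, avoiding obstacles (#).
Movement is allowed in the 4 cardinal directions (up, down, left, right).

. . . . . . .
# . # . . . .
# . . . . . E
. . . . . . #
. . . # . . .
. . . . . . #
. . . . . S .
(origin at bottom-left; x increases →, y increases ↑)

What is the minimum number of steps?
5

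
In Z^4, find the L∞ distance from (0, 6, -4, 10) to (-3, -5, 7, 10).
11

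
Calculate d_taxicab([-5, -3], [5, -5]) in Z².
12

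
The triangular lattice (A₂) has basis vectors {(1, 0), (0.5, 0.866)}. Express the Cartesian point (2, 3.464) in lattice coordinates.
4b₂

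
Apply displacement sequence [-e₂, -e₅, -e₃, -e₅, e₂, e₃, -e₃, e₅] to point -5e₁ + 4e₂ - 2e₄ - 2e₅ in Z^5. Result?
(-5, 4, -1, -2, -3)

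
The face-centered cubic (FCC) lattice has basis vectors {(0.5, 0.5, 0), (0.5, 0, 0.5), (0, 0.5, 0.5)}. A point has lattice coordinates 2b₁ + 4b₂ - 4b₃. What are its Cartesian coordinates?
(3, -1, 0)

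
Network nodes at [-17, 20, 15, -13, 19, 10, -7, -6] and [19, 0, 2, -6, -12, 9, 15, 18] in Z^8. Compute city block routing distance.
154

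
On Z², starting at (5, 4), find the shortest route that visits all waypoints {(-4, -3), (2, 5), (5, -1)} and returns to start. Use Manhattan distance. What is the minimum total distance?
34
(one optimal route: (5, 4) → (2, 5) → (-4, -3) → (5, -1) → (5, 4))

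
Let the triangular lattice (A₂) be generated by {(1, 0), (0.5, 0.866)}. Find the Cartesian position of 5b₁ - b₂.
(4.5, -0.866)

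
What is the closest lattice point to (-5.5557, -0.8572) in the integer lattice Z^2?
(-6, -1)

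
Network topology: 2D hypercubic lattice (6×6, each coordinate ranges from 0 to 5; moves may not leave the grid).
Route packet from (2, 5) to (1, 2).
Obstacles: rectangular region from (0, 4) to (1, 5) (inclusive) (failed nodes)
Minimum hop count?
4
(one shortest path: (2, 5) → (2, 4) → (2, 3) → (1, 3) → (1, 2))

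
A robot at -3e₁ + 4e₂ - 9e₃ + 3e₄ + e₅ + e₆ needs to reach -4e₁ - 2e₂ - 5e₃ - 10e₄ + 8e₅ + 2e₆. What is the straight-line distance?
16.4924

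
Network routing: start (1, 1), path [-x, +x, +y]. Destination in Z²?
(1, 2)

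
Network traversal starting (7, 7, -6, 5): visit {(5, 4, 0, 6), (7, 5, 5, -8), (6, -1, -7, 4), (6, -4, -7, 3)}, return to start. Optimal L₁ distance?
82
(one optimal route: (7, 7, -6, 5) → (5, 4, 0, 6) → (7, 5, 5, -8) → (6, -4, -7, 3) → (6, -1, -7, 4) → (7, 7, -6, 5))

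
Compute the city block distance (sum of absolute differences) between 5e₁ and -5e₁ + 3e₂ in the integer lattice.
13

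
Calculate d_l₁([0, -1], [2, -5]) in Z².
6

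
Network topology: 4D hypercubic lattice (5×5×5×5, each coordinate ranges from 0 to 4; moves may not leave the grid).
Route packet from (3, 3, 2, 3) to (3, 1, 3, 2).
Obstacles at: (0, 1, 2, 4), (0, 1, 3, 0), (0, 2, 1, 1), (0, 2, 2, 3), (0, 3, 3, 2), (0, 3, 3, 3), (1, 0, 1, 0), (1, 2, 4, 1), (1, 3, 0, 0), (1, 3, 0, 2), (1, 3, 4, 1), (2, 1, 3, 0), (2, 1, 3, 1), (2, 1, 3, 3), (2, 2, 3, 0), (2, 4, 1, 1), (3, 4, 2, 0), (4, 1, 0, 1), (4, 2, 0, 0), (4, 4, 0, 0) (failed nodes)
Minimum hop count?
4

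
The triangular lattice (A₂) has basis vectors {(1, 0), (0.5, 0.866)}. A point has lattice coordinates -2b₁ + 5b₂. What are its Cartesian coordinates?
(0.5, 4.33)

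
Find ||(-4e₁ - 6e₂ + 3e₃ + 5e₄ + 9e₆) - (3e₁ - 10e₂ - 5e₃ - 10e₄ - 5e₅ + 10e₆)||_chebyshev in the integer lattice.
15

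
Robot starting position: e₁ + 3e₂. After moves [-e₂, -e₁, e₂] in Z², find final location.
(0, 3)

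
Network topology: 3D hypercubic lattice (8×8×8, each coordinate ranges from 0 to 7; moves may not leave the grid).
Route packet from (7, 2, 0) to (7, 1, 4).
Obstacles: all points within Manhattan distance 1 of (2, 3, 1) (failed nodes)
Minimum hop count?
5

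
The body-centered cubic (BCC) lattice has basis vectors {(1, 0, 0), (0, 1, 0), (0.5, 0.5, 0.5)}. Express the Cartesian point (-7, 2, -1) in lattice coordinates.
-6b₁ + 3b₂ - 2b₃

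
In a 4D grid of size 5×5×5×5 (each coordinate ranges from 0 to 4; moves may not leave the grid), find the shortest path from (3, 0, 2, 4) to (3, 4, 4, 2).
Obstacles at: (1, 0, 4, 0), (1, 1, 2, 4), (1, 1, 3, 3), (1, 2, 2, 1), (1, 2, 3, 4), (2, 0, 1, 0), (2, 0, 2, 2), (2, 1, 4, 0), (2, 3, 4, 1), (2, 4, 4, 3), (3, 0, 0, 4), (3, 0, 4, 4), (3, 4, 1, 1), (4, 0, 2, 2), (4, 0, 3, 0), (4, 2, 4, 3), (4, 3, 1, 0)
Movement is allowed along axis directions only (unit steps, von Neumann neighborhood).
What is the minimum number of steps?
8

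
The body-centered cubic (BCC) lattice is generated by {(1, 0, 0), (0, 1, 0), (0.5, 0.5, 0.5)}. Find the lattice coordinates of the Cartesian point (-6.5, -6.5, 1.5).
-8b₁ - 8b₂ + 3b₃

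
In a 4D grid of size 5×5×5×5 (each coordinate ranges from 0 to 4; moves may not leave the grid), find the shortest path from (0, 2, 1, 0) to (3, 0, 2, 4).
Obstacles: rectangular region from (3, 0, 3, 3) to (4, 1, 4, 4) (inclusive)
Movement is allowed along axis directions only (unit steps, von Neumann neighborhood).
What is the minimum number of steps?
10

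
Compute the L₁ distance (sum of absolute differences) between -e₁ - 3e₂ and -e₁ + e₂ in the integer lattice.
4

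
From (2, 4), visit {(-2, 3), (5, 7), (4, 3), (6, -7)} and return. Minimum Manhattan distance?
44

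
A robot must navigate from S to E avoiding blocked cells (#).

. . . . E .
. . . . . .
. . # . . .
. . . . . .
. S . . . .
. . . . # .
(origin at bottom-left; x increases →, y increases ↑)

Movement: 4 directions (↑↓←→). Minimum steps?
7
(one shortest path: (1, 1) → (2, 1) → (3, 1) → (4, 1) → (4, 2) → (4, 3) → (4, 4) → (4, 5))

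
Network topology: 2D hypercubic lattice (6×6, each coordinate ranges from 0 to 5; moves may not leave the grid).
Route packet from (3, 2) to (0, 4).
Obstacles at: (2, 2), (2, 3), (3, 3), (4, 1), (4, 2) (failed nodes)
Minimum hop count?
7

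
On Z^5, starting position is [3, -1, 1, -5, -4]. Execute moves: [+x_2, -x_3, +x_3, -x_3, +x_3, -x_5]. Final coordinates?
(3, 0, 1, -5, -5)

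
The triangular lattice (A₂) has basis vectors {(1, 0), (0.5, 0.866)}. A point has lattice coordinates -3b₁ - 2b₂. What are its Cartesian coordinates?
(-4, -1.732)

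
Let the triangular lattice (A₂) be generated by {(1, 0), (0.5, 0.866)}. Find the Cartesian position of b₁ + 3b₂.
(2.5, 2.598)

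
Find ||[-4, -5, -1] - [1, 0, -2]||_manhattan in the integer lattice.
11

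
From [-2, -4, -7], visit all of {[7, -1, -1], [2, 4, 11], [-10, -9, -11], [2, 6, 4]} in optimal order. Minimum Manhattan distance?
78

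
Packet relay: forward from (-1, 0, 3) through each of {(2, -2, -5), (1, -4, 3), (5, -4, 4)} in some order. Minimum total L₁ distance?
25
(one optimal route: (-1, 0, 3) → (1, -4, 3) → (5, -4, 4) → (2, -2, -5))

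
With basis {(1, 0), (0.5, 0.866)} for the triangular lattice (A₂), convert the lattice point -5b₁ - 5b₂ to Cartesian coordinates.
(-7.5, -4.33)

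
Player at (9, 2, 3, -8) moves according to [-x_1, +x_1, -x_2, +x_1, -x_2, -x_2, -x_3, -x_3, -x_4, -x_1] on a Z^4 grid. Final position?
(9, -1, 1, -9)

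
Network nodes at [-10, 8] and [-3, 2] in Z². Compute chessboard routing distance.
7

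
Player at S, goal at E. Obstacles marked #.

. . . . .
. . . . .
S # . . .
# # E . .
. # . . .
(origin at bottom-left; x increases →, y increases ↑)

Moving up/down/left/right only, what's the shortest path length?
5
(one shortest path: (0, 2) → (0, 3) → (1, 3) → (2, 3) → (2, 2) → (2, 1))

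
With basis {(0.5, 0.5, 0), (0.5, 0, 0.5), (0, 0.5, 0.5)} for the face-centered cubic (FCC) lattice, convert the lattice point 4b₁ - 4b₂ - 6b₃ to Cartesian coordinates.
(0, -1, -5)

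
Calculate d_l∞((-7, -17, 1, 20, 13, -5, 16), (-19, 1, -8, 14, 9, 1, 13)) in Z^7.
18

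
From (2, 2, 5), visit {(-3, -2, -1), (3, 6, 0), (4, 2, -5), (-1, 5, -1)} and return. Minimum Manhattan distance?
52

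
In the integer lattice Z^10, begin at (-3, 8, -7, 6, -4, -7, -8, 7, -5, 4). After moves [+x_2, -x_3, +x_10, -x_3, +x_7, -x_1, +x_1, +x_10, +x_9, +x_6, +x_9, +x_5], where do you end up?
(-3, 9, -9, 6, -3, -6, -7, 7, -3, 6)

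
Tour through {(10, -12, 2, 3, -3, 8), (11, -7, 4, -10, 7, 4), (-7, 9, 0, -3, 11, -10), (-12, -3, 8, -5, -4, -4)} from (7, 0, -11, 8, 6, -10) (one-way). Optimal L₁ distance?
188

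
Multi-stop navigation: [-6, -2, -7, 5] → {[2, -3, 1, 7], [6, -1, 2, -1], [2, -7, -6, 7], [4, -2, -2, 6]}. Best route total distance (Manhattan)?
48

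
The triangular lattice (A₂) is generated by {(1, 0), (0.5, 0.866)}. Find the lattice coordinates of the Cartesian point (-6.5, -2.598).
-5b₁ - 3b₂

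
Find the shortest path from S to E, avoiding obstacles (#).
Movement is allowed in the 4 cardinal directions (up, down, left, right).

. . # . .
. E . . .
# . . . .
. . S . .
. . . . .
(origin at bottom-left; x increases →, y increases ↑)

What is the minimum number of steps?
3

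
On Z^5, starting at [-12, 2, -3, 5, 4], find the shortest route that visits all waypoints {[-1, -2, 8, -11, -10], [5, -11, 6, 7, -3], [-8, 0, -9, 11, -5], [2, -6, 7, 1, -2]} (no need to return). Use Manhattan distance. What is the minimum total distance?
116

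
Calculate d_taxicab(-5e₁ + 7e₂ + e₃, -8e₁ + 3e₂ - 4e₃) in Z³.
12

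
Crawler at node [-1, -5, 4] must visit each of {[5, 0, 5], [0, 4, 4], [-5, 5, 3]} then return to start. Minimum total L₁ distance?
44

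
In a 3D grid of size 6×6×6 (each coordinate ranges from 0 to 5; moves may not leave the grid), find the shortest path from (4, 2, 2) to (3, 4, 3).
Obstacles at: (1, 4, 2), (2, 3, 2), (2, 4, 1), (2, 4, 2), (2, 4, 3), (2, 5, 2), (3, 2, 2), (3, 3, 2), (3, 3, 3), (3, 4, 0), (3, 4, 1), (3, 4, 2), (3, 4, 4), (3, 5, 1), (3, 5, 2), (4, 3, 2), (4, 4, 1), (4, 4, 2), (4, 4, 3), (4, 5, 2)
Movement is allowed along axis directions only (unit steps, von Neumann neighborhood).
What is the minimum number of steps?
8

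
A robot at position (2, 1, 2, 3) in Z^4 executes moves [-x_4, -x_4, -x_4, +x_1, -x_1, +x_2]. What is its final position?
(2, 2, 2, 0)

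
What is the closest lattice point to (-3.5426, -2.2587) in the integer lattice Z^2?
(-4, -2)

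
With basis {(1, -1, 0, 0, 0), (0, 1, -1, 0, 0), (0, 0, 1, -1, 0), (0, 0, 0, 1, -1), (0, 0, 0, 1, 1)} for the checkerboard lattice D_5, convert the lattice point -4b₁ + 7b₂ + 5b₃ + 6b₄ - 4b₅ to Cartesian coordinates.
(-4, 11, -2, -3, -10)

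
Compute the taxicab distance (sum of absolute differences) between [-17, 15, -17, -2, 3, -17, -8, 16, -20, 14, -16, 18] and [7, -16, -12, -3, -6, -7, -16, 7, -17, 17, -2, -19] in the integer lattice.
154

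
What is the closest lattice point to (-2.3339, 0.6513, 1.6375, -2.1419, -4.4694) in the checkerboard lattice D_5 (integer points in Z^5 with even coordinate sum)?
(-2, 1, 2, -2, -5)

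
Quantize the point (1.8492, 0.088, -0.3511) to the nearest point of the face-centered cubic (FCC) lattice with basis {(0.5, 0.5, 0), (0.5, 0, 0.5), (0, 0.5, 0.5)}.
(1.5, 0, -0.5)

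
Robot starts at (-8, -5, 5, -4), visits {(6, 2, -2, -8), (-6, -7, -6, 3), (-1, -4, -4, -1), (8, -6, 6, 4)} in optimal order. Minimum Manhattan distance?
88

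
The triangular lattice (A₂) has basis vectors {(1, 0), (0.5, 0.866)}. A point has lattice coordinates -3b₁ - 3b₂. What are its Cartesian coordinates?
(-4.5, -2.598)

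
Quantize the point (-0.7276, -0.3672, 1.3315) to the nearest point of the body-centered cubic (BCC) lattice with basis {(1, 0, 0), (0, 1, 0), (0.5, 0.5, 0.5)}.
(-0.5, -0.5, 1.5)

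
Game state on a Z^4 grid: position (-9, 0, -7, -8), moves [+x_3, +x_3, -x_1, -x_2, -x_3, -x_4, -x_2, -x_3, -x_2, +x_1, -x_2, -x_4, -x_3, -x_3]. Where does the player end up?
(-9, -4, -9, -10)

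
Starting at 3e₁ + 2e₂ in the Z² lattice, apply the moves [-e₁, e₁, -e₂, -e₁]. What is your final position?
(2, 1)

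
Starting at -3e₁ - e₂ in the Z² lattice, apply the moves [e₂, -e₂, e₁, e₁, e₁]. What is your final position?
(0, -1)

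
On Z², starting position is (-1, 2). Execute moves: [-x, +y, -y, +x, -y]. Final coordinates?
(-1, 1)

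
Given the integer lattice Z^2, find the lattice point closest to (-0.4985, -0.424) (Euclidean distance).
(0, 0)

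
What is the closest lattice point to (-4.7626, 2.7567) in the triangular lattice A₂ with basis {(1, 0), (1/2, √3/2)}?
(-4.5, 2.598)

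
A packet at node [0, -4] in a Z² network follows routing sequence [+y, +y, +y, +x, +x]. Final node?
(2, -1)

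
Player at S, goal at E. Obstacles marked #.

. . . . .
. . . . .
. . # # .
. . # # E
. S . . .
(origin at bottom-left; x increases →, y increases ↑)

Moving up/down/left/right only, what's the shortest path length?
4
(one shortest path: (1, 0) → (2, 0) → (3, 0) → (4, 0) → (4, 1))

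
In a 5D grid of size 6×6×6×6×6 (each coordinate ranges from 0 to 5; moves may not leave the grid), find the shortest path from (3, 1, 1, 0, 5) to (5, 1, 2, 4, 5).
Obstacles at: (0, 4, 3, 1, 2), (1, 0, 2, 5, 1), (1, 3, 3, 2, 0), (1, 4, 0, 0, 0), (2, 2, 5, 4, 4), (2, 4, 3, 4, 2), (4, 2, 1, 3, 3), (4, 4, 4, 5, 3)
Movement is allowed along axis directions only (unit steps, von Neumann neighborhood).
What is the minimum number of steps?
7
(one shortest path: (3, 1, 1, 0, 5) → (4, 1, 1, 0, 5) → (5, 1, 1, 0, 5) → (5, 1, 2, 0, 5) → (5, 1, 2, 1, 5) → (5, 1, 2, 2, 5) → (5, 1, 2, 3, 5) → (5, 1, 2, 4, 5))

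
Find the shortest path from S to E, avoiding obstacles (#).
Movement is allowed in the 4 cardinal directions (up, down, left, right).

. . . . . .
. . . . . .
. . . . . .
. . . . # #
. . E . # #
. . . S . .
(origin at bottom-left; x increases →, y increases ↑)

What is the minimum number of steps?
2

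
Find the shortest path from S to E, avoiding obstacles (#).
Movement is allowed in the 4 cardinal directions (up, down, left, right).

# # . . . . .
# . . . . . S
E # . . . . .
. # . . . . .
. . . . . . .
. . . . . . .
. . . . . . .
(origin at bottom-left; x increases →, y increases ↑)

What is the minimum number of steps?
11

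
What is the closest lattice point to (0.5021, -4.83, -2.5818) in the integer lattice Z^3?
(1, -5, -3)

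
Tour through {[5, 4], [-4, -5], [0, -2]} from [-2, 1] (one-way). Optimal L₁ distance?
26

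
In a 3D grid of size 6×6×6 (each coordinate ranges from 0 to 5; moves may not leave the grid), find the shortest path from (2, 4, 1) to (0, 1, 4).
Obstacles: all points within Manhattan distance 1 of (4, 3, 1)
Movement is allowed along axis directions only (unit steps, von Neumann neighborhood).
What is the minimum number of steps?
8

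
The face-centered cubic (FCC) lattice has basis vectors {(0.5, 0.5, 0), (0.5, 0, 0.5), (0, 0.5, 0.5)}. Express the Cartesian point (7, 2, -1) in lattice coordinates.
10b₁ + 4b₂ - 6b₃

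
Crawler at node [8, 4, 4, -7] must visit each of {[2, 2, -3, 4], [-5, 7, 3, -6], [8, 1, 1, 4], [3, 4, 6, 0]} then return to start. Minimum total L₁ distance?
82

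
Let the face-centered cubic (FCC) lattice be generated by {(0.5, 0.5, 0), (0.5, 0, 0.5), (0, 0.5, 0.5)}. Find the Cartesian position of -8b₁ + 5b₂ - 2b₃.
(-1.5, -5, 1.5)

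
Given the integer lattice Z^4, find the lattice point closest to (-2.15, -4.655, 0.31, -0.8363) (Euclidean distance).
(-2, -5, 0, -1)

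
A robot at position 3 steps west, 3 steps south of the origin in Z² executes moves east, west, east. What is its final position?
(-2, -3)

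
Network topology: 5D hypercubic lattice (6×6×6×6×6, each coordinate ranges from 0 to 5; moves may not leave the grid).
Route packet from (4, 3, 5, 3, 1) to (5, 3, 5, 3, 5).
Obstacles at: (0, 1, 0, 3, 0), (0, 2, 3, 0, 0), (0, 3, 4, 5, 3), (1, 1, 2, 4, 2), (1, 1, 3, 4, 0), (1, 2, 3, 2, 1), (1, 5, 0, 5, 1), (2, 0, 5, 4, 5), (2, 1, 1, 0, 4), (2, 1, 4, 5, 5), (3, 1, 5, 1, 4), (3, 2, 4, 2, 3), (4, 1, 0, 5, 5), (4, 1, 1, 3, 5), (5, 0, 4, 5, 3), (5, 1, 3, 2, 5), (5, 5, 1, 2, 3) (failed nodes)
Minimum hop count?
5
(one shortest path: (4, 3, 5, 3, 1) → (5, 3, 5, 3, 1) → (5, 3, 5, 3, 2) → (5, 3, 5, 3, 3) → (5, 3, 5, 3, 4) → (5, 3, 5, 3, 5))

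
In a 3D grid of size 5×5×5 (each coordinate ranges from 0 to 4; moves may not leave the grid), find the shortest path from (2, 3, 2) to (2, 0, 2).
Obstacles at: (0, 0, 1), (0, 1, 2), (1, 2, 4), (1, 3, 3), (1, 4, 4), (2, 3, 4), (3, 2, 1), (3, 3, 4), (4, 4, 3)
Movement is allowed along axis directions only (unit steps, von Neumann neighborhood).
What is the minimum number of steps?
3
(one shortest path: (2, 3, 2) → (2, 2, 2) → (2, 1, 2) → (2, 0, 2))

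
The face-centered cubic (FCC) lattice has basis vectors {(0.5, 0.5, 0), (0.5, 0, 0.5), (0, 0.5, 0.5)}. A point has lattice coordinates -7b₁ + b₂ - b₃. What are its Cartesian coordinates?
(-3, -4, 0)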